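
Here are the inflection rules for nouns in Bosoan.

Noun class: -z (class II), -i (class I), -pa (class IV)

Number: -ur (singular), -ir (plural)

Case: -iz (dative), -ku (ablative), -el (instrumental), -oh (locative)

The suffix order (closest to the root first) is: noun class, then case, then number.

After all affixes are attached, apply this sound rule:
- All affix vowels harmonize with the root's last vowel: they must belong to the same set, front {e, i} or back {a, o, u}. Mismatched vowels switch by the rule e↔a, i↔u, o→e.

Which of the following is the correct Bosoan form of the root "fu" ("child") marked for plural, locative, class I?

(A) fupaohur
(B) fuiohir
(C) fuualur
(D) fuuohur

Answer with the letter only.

D

Attach noun class class I -i → fui.
Attach case locative -oh → fuioh.
Attach number plural -ir → fuiohir.
Apply vowel harmony: fuiohir → fuuohur.
So the correct form is fuuohur, option (D).
(B) fuiohir is wrong: it fails to apply the sound rule(s).
(A) fupaohur is wrong: it uses class IV instead of class I for noun class.
(C) fuualur is wrong: it uses instrumental instead of locative for case.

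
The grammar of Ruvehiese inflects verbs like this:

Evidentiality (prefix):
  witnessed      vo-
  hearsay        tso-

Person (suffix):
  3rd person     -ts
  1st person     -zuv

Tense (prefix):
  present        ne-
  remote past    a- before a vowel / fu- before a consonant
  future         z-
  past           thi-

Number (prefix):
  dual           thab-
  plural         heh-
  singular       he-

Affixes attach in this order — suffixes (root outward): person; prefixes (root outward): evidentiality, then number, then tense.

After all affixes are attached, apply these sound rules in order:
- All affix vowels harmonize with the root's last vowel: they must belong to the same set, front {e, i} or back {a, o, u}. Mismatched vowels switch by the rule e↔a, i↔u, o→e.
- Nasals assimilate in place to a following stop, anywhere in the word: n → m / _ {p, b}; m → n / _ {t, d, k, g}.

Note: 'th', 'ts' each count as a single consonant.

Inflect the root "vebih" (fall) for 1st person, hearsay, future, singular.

zhetsevebihziv

Attach evidentiality hearsay tso- → tsovebih.
Attach number singular he- → hetsovebih.
Attach person 1st person -zuv → hetsovebihzuv.
Attach tense future z- → zhetsovebihzuv.
Apply vowel harmony: zhetsovebihzuv → zhetsevebihziv.
Nasal assimilation: no change.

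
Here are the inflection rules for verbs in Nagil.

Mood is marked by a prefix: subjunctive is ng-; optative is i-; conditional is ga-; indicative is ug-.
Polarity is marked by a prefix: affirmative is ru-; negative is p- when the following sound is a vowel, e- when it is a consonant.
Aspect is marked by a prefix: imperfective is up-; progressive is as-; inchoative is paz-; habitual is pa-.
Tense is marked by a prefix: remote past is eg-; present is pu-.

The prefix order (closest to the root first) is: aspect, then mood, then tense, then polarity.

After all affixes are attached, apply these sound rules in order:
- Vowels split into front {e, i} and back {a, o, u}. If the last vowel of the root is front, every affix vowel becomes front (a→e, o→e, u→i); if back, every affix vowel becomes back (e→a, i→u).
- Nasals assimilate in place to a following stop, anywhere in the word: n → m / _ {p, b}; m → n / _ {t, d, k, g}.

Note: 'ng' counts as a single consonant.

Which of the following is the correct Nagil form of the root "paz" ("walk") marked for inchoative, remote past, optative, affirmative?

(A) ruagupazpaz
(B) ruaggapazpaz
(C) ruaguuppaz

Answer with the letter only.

A

Attach aspect inchoative paz- → pazpaz.
Attach mood optative i- → ipazpaz.
Attach tense remote past eg- → egipazpaz.
Attach polarity affirmative ru- → ruegipazpaz.
Apply vowel harmony: ruegipazpaz → ruagupazpaz.
Nasal assimilation: no change.
So the correct form is ruagupazpaz, option (A).
(B) ruaggapazpaz is wrong: it uses conditional instead of optative for mood.
(C) ruaguuppaz is wrong: it uses imperfective instead of inchoative for aspect.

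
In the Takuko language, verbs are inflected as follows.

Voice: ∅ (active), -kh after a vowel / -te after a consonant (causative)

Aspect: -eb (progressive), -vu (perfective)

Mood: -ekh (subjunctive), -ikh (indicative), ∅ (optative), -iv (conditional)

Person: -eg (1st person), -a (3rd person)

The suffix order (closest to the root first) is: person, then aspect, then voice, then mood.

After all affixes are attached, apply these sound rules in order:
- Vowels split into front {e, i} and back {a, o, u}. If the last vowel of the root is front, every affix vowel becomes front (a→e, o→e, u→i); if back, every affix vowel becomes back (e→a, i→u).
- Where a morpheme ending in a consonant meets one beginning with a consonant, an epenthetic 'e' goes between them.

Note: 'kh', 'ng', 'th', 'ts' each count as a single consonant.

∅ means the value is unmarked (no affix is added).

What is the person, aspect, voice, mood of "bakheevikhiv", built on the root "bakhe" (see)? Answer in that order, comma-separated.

3rd person, perfective, causative, conditional

Segment: bakhe-a-vu-kh-iv.
person: -a → 3rd person.
aspect: -vu → perfective.
voice: -kh/te → causative.
mood: -iv → conditional.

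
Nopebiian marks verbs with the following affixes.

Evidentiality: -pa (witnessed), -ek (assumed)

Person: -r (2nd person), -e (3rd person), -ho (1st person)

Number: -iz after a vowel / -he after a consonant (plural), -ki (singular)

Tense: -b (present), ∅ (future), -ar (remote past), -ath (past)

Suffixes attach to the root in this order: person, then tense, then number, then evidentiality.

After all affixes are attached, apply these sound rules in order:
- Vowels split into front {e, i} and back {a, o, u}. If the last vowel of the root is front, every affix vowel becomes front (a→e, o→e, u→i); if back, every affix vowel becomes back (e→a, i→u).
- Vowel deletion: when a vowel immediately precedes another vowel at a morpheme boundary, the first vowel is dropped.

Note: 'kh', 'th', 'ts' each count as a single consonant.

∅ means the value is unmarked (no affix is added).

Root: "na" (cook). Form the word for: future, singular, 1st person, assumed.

Attach person 1st person -ho → naho.
tense = future: zero marking, form stays naho.
Attach number singular -ki → nahoki.
Attach evidentiality assumed -ek → nahokiek.
Apply vowel harmony: nahokiek → nahokuak.
Apply vowel deletion: nahokuak → nahokak.

nahokak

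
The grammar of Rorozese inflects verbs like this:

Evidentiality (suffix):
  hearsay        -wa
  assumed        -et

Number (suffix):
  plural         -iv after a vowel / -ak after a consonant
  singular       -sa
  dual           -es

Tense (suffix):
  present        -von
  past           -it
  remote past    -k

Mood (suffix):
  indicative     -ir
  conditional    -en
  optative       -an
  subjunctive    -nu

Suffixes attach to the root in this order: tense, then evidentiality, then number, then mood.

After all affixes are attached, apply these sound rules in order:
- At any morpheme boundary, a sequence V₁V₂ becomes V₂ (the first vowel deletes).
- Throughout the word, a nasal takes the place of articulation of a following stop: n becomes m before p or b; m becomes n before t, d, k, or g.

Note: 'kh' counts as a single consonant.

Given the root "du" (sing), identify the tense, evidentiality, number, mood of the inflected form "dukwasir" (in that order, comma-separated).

Segment: du-k-wa-sa-ir.
tense: -k → remote past.
evidentiality: -wa → hearsay.
number: -sa → singular.
mood: -ir → indicative.

remote past, hearsay, singular, indicative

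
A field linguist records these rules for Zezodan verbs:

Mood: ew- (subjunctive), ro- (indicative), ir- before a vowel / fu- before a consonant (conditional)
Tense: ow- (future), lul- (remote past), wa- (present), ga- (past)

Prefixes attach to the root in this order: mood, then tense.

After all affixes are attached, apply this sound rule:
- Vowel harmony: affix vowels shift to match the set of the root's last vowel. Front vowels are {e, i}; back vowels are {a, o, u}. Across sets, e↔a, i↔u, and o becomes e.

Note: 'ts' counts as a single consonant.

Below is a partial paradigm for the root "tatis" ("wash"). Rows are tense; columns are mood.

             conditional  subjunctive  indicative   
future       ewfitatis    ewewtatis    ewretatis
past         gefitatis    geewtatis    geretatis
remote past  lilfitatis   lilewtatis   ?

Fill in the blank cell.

lilretatis

Attach mood indicative ro- → rotatis.
Attach tense remote past lul- → lulrotatis.
Apply vowel harmony: lulrotatis → lilretatis.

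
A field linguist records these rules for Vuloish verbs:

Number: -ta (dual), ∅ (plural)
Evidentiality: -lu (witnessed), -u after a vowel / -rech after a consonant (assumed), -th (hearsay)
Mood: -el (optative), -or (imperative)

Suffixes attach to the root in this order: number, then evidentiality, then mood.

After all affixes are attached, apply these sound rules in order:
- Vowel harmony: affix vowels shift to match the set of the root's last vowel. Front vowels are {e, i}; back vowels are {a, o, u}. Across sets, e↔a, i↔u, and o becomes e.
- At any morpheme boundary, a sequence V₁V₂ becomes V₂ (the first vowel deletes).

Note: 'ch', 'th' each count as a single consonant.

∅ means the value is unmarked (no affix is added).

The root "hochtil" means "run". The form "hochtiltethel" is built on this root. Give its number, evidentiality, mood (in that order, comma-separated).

dual, hearsay, optative

Segment: hochtil-ta-th-el.
number: -ta → dual.
evidentiality: -th → hearsay.
mood: -el → optative.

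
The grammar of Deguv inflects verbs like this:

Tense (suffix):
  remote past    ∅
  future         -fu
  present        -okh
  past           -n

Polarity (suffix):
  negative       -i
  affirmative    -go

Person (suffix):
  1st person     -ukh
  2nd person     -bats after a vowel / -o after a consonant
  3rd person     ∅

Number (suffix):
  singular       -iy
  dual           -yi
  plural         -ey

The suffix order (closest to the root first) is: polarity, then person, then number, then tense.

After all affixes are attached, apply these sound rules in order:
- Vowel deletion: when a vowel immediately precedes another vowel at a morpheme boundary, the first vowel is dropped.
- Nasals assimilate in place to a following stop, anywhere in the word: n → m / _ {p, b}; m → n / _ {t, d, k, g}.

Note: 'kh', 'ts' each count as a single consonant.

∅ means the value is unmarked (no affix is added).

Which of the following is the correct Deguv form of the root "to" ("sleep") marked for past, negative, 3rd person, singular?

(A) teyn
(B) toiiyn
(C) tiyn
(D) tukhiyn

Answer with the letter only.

C

Attach polarity negative -i → toi.
person = 3rd person: zero marking, form stays toi.
Attach number singular -iy → toiiy.
Attach tense past -n → toiiyn.
Apply vowel deletion: toiiyn → tiyn.
Nasal assimilation: no change.
So the correct form is tiyn, option (C).
(B) toiiyn is wrong: it fails to apply the sound rule(s).
(A) teyn is wrong: it uses plural instead of singular for number.
(D) tukhiyn is wrong: it uses 1st person instead of 3rd person for person.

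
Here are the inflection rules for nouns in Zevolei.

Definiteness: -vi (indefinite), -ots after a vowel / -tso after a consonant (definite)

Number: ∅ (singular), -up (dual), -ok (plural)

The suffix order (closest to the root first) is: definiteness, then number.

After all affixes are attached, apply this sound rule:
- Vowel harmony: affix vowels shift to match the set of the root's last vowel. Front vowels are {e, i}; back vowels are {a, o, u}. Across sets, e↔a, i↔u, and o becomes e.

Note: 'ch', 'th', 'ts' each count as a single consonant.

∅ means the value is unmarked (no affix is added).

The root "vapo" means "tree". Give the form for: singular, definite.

Attach definiteness definite -ots (after vowel 'o') → vapoots.
number = singular: zero marking, form stays vapoots.
Vowel harmony: no change.

vapoots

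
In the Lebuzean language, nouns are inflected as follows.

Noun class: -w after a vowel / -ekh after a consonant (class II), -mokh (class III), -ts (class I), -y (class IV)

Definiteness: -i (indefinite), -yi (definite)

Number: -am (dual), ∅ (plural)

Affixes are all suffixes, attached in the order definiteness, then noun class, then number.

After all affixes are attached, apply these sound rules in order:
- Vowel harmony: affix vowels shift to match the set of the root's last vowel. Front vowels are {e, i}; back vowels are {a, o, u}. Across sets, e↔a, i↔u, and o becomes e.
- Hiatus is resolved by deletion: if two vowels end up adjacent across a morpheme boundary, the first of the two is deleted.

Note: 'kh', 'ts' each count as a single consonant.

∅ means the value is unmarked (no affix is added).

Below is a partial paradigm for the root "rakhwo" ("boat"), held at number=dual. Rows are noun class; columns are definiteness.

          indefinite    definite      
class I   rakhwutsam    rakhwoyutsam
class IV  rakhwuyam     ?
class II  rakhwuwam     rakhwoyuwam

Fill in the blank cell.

rakhwoyuyam

Attach definiteness definite -yi → rakhwoyi.
Attach noun class class IV -y → rakhwoyiy.
Attach number dual -am → rakhwoyiyam.
Apply vowel harmony: rakhwoyiyam → rakhwoyuyam.
Vowel deletion: no change.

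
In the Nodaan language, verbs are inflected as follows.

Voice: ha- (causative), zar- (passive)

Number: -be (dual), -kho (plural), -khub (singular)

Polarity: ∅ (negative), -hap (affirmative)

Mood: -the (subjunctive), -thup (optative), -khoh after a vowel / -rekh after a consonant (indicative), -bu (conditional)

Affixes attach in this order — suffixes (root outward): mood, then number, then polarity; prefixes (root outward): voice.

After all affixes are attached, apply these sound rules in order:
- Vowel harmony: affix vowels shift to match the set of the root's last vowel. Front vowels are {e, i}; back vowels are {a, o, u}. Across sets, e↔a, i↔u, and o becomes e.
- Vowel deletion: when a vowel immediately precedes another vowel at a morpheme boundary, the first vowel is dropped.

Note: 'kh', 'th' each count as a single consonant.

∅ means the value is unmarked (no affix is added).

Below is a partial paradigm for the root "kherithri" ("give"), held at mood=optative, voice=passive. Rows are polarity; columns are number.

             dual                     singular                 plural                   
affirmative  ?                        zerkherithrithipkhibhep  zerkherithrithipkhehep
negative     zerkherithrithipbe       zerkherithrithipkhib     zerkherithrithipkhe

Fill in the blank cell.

Attach mood optative -thup → kherithrithup.
Attach number dual -be → kherithrithupbe.
Attach voice passive zar- → zarkherithrithupbe.
Attach polarity affirmative -hap → zarkherithrithupbehap.
Apply vowel harmony: zarkherithrithupbehap → zerkherithrithipbehep.
Vowel deletion: no change.

zerkherithrithipbehep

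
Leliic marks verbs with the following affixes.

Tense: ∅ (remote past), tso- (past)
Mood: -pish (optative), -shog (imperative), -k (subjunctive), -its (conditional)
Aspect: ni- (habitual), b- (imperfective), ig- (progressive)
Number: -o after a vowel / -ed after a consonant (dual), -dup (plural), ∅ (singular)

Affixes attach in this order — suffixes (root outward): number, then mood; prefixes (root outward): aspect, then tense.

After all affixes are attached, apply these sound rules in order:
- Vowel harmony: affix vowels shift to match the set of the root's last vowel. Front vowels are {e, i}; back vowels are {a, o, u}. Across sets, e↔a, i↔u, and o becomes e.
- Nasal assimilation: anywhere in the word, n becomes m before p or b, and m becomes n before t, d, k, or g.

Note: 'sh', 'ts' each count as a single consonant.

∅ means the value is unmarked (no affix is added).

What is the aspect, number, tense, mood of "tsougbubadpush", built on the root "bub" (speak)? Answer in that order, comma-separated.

Segment: tso-ig-bub-ed-pish.
aspect: ig- → progressive.
number: -o/ed → dual.
tense: tso- → past.
mood: -pish → optative.

progressive, dual, past, optative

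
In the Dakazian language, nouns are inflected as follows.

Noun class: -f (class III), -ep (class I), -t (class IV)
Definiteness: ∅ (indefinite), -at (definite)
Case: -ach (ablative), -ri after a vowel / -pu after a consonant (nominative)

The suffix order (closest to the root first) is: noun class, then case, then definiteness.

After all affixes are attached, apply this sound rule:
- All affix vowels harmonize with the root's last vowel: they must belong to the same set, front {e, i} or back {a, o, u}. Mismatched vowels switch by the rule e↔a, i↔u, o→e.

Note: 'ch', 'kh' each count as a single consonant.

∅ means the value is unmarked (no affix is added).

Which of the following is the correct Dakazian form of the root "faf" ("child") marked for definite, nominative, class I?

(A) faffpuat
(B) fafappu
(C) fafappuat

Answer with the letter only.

C

Attach noun class class I -ep → fafep.
Attach case nominative -pu (after consonant 'p') → fafeppu.
Attach definiteness definite -at → fafeppuat.
Apply vowel harmony: fafeppuat → fafappuat.
So the correct form is fafappuat, option (C).
(A) faffpuat is wrong: it uses class III instead of class I for noun class.
(B) fafappu is wrong: it uses indefinite instead of definite for definiteness.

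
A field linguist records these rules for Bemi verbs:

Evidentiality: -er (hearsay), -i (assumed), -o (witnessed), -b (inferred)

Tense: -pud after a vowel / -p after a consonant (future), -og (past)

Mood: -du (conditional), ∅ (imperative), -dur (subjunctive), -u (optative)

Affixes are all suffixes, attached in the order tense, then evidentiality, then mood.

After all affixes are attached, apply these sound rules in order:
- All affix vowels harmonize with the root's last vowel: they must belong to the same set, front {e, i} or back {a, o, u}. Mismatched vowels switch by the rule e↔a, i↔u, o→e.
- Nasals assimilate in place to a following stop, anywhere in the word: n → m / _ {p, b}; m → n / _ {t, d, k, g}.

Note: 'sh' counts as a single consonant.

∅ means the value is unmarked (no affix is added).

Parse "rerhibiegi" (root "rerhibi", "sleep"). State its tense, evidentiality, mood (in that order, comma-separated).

past, assumed, imperative

Segment: rerhibi-og-i.
tense: -og → past.
evidentiality: -i → assumed.
mood: ∅ → imperative.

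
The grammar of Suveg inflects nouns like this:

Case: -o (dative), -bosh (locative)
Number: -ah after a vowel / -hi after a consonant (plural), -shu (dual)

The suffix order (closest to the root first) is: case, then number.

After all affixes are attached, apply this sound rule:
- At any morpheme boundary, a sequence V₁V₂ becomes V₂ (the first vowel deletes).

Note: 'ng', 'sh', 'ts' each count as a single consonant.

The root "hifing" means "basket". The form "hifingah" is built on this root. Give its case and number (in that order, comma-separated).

Segment: hifing-o-ah.
case: -o → dative.
number: -ah/hi → plural.

dative, plural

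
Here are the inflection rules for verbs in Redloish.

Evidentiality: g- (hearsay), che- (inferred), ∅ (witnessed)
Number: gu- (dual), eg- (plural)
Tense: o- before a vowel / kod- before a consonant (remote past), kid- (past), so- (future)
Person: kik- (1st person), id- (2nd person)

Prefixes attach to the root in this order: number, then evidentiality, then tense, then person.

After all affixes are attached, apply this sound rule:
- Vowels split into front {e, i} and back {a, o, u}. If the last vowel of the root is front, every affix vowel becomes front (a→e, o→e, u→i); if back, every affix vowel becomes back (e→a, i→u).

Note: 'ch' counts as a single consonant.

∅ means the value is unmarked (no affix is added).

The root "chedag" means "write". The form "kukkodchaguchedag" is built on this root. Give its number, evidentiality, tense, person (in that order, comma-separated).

Segment: kik-kod-che-gu-chedag.
number: gu- → dual.
evidentiality: che- → inferred.
tense: o/kod- → remote past.
person: kik- → 1st person.

dual, inferred, remote past, 1st person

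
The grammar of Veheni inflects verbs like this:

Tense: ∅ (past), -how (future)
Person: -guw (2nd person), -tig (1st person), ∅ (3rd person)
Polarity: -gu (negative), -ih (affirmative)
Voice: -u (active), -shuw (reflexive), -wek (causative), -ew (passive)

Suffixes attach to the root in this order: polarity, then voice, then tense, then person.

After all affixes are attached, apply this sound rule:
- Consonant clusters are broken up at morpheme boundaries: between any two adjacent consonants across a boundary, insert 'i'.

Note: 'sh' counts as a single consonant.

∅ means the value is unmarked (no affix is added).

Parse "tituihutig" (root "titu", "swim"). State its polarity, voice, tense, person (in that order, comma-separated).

Segment: titu-ih-u-tig.
polarity: -ih → affirmative.
voice: -u → active.
tense: ∅ → past.
person: -tig → 1st person.

affirmative, active, past, 1st person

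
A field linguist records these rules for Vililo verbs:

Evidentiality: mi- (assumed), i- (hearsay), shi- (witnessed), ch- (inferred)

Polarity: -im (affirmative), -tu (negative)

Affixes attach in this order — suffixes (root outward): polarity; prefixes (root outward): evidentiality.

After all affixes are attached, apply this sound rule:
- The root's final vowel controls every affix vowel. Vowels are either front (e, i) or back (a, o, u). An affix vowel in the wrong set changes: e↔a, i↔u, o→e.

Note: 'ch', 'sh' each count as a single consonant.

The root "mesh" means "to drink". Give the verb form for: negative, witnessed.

shimeshti

Attach evidentiality witnessed shi- → shimesh.
Attach polarity negative -tu → shimeshtu.
Apply vowel harmony: shimeshtu → shimeshti.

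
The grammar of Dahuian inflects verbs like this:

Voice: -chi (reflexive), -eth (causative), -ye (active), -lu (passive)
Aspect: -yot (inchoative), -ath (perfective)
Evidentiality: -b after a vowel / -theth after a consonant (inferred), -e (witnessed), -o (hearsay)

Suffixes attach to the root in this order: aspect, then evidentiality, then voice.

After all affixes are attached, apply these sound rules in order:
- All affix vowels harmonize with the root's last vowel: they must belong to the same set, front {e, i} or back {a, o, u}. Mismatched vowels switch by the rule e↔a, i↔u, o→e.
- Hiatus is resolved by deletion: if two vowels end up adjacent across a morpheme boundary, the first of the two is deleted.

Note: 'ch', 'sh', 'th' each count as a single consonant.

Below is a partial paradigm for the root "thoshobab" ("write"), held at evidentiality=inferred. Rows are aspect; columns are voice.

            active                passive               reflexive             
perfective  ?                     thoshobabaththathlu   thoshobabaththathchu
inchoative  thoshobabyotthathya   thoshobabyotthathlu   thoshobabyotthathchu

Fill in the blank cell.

Attach aspect perfective -ath → thoshobabath.
Attach evidentiality inferred -theth (after consonant 'th') → thoshobabaththeth.
Attach voice active -ye → thoshobabaththethye.
Apply vowel harmony: thoshobabaththethye → thoshobabaththathya.
Vowel deletion: no change.

thoshobabaththathya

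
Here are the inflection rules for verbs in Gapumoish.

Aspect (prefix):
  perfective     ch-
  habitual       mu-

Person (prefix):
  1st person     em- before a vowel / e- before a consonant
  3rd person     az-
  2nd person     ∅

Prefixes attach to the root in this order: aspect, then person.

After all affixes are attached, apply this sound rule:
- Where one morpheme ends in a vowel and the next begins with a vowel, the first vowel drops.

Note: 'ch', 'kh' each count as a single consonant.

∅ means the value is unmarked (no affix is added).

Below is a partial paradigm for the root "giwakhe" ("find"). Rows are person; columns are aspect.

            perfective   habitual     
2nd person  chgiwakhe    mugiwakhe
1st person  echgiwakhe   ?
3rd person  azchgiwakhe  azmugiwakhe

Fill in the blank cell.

Attach aspect habitual mu- → mugiwakhe.
Attach person 1st person e- (before consonant 'm') → emugiwakhe.
Vowel deletion: no change.

emugiwakhe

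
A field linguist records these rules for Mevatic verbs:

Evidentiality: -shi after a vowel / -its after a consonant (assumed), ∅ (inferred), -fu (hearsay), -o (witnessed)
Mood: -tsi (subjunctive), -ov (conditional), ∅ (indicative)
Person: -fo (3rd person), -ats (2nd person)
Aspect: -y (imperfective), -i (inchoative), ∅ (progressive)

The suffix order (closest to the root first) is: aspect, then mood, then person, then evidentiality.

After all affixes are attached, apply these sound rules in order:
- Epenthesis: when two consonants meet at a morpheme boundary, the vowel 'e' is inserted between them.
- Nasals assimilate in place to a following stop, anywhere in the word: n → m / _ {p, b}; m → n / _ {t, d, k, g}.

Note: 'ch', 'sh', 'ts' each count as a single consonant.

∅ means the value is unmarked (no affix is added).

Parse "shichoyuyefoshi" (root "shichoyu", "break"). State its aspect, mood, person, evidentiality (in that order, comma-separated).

imperfective, indicative, 3rd person, assumed

Segment: shichoyu-y-fo-shi.
aspect: -y → imperfective.
mood: ∅ → indicative.
person: -fo → 3rd person.
evidentiality: -shi/its → assumed.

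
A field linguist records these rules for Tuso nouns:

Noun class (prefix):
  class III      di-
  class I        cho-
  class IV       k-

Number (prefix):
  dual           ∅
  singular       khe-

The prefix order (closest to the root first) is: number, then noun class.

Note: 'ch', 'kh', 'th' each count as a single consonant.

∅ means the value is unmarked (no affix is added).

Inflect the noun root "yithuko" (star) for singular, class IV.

Attach number singular khe- → kheyithuko.
Attach noun class class IV k- → kkheyithuko.

kkheyithuko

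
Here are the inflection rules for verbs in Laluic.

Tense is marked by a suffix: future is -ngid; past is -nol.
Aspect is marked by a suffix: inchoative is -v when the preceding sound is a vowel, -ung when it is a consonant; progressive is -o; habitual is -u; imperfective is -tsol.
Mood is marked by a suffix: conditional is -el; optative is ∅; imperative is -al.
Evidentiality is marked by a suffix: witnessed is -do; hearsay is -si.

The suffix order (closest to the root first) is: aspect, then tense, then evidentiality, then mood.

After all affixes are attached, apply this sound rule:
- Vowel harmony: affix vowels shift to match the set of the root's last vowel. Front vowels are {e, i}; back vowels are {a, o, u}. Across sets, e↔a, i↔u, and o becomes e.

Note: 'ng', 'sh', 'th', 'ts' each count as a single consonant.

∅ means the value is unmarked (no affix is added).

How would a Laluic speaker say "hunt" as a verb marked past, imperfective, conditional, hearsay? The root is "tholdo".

Attach aspect imperfective -tsol → tholdotsol.
Attach tense past -nol → tholdotsolnol.
Attach evidentiality hearsay -si → tholdotsolnolsi.
Attach mood conditional -el → tholdotsolnolsiel.
Apply vowel harmony: tholdotsolnolsiel → tholdotsolnolsual.

tholdotsolnolsual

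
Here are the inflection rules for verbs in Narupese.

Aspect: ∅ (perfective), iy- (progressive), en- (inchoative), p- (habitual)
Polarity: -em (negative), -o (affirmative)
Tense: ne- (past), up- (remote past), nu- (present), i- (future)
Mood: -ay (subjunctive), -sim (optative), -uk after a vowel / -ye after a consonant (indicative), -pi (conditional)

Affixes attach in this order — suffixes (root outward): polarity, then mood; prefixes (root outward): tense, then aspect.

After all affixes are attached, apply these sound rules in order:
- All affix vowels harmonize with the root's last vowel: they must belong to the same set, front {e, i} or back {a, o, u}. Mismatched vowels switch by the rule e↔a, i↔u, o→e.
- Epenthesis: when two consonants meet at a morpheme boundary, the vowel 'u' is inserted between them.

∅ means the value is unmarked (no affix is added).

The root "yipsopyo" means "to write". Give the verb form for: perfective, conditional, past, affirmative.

nayipsopyoopu

Attach polarity affirmative -o → yipsopyoo.
Attach tense past ne- → neyipsopyoo.
aspect = perfective: zero marking, form stays neyipsopyoo.
Attach mood conditional -pi → neyipsopyoopi.
Apply vowel harmony: neyipsopyoopi → nayipsopyoopu.
Epenthesis: no change.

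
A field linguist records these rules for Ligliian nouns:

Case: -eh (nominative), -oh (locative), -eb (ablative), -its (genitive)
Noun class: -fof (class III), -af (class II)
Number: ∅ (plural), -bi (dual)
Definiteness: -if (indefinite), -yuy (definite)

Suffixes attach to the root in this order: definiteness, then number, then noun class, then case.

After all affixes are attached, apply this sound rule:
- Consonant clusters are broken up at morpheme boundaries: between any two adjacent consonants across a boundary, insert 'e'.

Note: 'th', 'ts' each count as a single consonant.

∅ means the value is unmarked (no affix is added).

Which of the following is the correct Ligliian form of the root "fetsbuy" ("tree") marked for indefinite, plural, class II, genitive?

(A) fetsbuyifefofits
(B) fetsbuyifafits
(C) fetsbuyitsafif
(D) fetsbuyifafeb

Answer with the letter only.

Attach definiteness indefinite -if → fetsbuyif.
number = plural: zero marking, form stays fetsbuyif.
Attach noun class class II -af → fetsbuyifaf.
Attach case genitive -its → fetsbuyifafits.
Epenthesis: no change.
So the correct form is fetsbuyifafits, option (B).
(D) fetsbuyifafeb is wrong: it uses ablative instead of genitive for case.
(A) fetsbuyifefofits is wrong: it uses class III instead of class II for noun class.
(C) fetsbuyitsafif is wrong: it has the affixes in the wrong order.

B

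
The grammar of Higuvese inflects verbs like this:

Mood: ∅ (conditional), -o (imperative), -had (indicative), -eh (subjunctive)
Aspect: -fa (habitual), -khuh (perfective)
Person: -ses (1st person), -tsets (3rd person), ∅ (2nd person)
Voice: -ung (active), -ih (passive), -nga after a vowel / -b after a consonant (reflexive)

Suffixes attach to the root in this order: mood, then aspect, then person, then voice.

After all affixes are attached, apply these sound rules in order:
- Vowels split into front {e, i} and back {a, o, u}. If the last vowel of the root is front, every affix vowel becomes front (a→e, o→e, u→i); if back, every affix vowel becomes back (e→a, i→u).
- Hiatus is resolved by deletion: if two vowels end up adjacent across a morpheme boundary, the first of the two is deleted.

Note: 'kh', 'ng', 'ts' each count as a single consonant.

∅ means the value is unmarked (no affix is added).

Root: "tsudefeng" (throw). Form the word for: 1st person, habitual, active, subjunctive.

Attach mood subjunctive -eh → tsudefengeh.
Attach aspect habitual -fa → tsudefengehfa.
Attach person 1st person -ses → tsudefengehfases.
Attach voice active -ung → tsudefengehfasesung.
Apply vowel harmony: tsudefengehfasesung → tsudefengehfesesing.
Vowel deletion: no change.

tsudefengehfesesing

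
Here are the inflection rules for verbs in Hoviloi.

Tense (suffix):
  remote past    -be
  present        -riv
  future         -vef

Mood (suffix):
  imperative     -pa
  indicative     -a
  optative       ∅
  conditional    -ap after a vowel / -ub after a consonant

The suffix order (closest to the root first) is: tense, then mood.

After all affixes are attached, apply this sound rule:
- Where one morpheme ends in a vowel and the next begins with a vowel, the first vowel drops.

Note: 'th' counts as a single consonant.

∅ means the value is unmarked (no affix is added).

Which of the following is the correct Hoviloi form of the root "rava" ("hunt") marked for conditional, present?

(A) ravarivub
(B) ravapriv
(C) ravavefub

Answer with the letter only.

A

Attach tense present -riv → ravariv.
Attach mood conditional -ub (after consonant 'v') → ravarivub.
Vowel deletion: no change.
So the correct form is ravarivub, option (A).
(C) ravavefub is wrong: it uses future instead of present for tense.
(B) ravapriv is wrong: it has the affixes in the wrong order.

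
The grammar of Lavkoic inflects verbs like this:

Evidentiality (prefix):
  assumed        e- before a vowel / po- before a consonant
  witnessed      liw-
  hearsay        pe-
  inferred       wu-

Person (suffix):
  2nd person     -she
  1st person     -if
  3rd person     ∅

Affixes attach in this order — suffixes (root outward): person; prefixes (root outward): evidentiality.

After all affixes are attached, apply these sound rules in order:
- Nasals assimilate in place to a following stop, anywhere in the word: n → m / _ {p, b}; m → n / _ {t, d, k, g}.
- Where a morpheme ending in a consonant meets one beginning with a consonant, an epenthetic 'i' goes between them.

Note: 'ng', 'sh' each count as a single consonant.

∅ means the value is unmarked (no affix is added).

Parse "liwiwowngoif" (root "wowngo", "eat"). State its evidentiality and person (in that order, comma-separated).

witnessed, 1st person

Segment: liw-wowngo-if.
evidentiality: liw- → witnessed.
person: -if → 1st person.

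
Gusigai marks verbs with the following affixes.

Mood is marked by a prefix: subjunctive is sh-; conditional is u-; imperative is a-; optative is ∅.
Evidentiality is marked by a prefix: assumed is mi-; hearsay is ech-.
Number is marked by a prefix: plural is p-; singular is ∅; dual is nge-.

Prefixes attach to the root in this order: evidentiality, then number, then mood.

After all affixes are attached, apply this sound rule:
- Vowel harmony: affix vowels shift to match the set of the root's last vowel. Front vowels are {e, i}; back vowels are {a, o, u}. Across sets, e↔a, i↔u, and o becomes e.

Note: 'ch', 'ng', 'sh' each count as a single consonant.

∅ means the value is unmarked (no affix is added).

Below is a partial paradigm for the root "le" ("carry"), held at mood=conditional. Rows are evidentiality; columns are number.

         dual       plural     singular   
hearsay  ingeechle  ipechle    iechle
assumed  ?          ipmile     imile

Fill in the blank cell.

ingemile

Attach evidentiality assumed mi- → mile.
Attach number dual nge- → ngemile.
Attach mood conditional u- → ungemile.
Apply vowel harmony: ungemile → ingemile.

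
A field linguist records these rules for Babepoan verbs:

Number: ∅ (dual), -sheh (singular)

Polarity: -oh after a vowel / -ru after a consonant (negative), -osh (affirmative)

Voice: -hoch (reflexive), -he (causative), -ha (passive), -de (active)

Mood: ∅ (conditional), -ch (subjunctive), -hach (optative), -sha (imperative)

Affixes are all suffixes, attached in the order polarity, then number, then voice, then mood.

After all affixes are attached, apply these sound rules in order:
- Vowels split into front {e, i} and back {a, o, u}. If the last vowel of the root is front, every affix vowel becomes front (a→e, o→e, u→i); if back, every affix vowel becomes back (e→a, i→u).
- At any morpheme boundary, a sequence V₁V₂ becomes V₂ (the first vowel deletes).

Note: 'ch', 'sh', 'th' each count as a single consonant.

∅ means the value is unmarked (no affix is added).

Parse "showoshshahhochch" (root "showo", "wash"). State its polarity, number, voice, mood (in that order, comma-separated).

affirmative, singular, reflexive, subjunctive

Segment: showo-osh-sheh-hoch-ch.
polarity: -osh → affirmative.
number: -sheh → singular.
voice: -hoch → reflexive.
mood: -ch → subjunctive.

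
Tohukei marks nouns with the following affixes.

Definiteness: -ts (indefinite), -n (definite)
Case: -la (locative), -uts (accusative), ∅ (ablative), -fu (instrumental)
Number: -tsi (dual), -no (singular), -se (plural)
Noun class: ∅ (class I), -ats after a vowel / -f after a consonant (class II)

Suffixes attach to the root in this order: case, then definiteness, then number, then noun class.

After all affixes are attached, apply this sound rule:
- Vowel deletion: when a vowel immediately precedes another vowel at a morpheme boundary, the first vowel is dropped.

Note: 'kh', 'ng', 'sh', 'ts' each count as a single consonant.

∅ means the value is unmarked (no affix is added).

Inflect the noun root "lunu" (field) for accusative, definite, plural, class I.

lunutsnse

Attach case accusative -uts → lunuuts.
Attach definiteness definite -n → lunuutsn.
Attach number plural -se → lunuutsnse.
noun class = class I: zero marking, form stays lunuutsnse.
Apply vowel deletion: lunuutsnse → lunutsnse.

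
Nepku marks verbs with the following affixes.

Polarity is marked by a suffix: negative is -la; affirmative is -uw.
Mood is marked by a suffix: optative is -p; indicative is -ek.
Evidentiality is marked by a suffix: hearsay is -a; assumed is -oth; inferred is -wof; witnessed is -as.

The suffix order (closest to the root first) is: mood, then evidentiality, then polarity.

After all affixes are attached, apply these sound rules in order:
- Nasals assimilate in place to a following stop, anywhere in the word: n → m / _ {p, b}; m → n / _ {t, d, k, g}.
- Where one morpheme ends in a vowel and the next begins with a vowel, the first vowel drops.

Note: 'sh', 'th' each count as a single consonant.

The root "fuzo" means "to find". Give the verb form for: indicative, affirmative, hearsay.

fuzekuw

Attach mood indicative -ek → fuzoek.
Attach evidentiality hearsay -a → fuzoeka.
Attach polarity affirmative -uw → fuzoekauw.
Nasal assimilation: no change.
Apply vowel deletion: fuzoekauw → fuzekuw.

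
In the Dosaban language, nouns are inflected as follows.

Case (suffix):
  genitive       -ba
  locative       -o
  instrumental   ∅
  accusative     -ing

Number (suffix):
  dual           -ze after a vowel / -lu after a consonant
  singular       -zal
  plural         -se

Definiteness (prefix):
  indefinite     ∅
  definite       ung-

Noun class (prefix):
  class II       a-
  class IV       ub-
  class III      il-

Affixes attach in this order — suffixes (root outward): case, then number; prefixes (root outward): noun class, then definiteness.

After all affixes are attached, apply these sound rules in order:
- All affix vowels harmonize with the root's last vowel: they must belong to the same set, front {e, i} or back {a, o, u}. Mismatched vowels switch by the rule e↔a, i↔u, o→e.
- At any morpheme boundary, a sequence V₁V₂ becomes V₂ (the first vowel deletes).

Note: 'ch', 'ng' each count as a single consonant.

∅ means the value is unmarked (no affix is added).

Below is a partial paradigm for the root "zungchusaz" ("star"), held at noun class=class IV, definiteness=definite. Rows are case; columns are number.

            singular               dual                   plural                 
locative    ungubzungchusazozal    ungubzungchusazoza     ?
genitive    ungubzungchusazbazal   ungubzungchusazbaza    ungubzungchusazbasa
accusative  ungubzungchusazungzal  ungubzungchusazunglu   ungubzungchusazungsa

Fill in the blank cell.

Attach case locative -o → zungchusazo.
Attach noun class class IV ub- → ubzungchusazo.
Attach definiteness definite ung- → ungubzungchusazo.
Attach number plural -se → ungubzungchusazose.
Apply vowel harmony: ungubzungchusazose → ungubzungchusazosa.
Vowel deletion: no change.

ungubzungchusazosa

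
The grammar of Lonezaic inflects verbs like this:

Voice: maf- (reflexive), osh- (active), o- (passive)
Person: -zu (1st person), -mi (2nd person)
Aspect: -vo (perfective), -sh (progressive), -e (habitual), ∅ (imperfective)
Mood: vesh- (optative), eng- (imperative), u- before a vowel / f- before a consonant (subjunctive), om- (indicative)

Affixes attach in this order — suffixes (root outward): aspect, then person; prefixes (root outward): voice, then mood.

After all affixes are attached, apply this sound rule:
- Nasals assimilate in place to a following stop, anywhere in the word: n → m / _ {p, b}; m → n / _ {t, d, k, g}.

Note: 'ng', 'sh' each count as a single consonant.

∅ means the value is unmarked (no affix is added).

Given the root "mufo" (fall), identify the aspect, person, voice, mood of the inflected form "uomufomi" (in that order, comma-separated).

imperfective, 2nd person, passive, subjunctive

Segment: u-o-mufo-mi.
aspect: ∅ → imperfective.
person: -mi → 2nd person.
voice: o- → passive.
mood: u/f- → subjunctive.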